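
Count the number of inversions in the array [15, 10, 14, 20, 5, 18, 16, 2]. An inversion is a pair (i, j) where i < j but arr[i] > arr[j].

Finding inversions in [15, 10, 14, 20, 5, 18, 16, 2]:

(0, 1): arr[0]=15 > arr[1]=10
(0, 2): arr[0]=15 > arr[2]=14
(0, 4): arr[0]=15 > arr[4]=5
(0, 7): arr[0]=15 > arr[7]=2
(1, 4): arr[1]=10 > arr[4]=5
(1, 7): arr[1]=10 > arr[7]=2
(2, 4): arr[2]=14 > arr[4]=5
(2, 7): arr[2]=14 > arr[7]=2
(3, 4): arr[3]=20 > arr[4]=5
(3, 5): arr[3]=20 > arr[5]=18
(3, 6): arr[3]=20 > arr[6]=16
(3, 7): arr[3]=20 > arr[7]=2
(4, 7): arr[4]=5 > arr[7]=2
(5, 6): arr[5]=18 > arr[6]=16
(5, 7): arr[5]=18 > arr[7]=2
(6, 7): arr[6]=16 > arr[7]=2

Total inversions: 16

The array has 16 inversion(s): (0,1), (0,2), (0,4), (0,7), (1,4), (1,7), (2,4), (2,7), (3,4), (3,5), (3,6), (3,7), (4,7), (5,6), (5,7), (6,7). Each pair (i,j) satisfies i < j and arr[i] > arr[j].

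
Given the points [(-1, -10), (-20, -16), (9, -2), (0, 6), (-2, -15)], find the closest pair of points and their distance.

Computing all pairwise distances among 5 points:

d((-1, -10), (-20, -16)) = 19.9249
d((-1, -10), (9, -2)) = 12.8062
d((-1, -10), (0, 6)) = 16.0312
d((-1, -10), (-2, -15)) = 5.099 <-- minimum
d((-20, -16), (9, -2)) = 32.2025
d((-20, -16), (0, 6)) = 29.7321
d((-20, -16), (-2, -15)) = 18.0278
d((9, -2), (0, 6)) = 12.0416
d((9, -2), (-2, -15)) = 17.0294
d((0, 6), (-2, -15)) = 21.095

Closest pair: (-1, -10) and (-2, -15) with distance 5.099

The closest pair is (-1, -10) and (-2, -15) with Euclidean distance 5.099. For 5 points, brute-force pairwise comparison is shown above. For large n, the divide-and-conquer algorithm (sort by x, recurse on halves, check the dividing strip) achieves O(n log n).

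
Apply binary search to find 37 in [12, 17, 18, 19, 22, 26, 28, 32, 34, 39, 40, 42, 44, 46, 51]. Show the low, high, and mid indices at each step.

Binary search for 37 in [12, 17, 18, 19, 22, 26, 28, 32, 34, 39, 40, 42, 44, 46, 51]:

lo=0, hi=14, mid=7, arr[mid]=32 -> 32 < 37, search right half
lo=8, hi=14, mid=11, arr[mid]=42 -> 42 > 37, search left half
lo=8, hi=10, mid=9, arr[mid]=39 -> 39 > 37, search left half
lo=8, hi=8, mid=8, arr[mid]=34 -> 34 < 37, search right half
lo=9 > hi=8, target 37 not found

Binary search determines that 37 is not in the array after 4 comparisons. The search space was exhausted without finding the target.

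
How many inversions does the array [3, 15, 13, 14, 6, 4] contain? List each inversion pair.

Finding inversions in [3, 15, 13, 14, 6, 4]:

(1, 2): arr[1]=15 > arr[2]=13
(1, 3): arr[1]=15 > arr[3]=14
(1, 4): arr[1]=15 > arr[4]=6
(1, 5): arr[1]=15 > arr[5]=4
(2, 4): arr[2]=13 > arr[4]=6
(2, 5): arr[2]=13 > arr[5]=4
(3, 4): arr[3]=14 > arr[4]=6
(3, 5): arr[3]=14 > arr[5]=4
(4, 5): arr[4]=6 > arr[5]=4

Total inversions: 9

The array has 9 inversion(s): (1,2), (1,3), (1,4), (1,5), (2,4), (2,5), (3,4), (3,5), (4,5). Each pair (i,j) satisfies i < j and arr[i] > arr[j].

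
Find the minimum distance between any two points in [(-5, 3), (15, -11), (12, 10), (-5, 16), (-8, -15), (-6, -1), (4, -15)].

Computing all pairwise distances among 7 points:

d((-5, 3), (15, -11)) = 24.4131
d((-5, 3), (12, 10)) = 18.3848
d((-5, 3), (-5, 16)) = 13.0
d((-5, 3), (-8, -15)) = 18.2483
d((-5, 3), (-6, -1)) = 4.1231 <-- minimum
d((-5, 3), (4, -15)) = 20.1246
d((15, -11), (12, 10)) = 21.2132
d((15, -11), (-5, 16)) = 33.6006
d((15, -11), (-8, -15)) = 23.3452
d((15, -11), (-6, -1)) = 23.2594
d((15, -11), (4, -15)) = 11.7047
d((12, 10), (-5, 16)) = 18.0278
d((12, 10), (-8, -15)) = 32.0156
d((12, 10), (-6, -1)) = 21.095
d((12, 10), (4, -15)) = 26.2488
d((-5, 16), (-8, -15)) = 31.1448
d((-5, 16), (-6, -1)) = 17.0294
d((-5, 16), (4, -15)) = 32.28
d((-8, -15), (-6, -1)) = 14.1421
d((-8, -15), (4, -15)) = 12.0
d((-6, -1), (4, -15)) = 17.2047

Closest pair: (-5, 3) and (-6, -1) with distance 4.1231

The closest pair is (-5, 3) and (-6, -1) with Euclidean distance 4.1231. For 7 points, brute-force pairwise comparison is shown above. For large n, the divide-and-conquer algorithm (sort by x, recurse on halves, check the dividing strip) achieves O(n log n).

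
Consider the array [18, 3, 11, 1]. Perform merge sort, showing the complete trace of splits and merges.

Merge sort trace:

Split: [18, 3, 11, 1] -> [18, 3] and [11, 1]
  Split: [18, 3] -> [18] and [3]
  Merge: [18] + [3] -> [3, 18]
  Split: [11, 1] -> [11] and [1]
  Merge: [11] + [1] -> [1, 11]
Merge: [3, 18] + [1, 11] -> [1, 3, 11, 18]

Final sorted array: [1, 3, 11, 18]

The merge sort proceeds by recursively splitting the array and merging sorted halves.
After all merges, the sorted array is [1, 3, 11, 18].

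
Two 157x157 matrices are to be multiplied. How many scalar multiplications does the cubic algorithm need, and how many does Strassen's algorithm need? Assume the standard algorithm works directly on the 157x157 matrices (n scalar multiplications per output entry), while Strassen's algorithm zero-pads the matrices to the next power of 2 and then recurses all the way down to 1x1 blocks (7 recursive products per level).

Matrix multiplication for 157x157 matrices:

Strassen's algorithm requires power-of-2 dimensions. Pad 157x157 to 256x256 (next power of 2).

Standard algorithm: 157^3 = 3869893 multiplications
Strassen's algorithm: 7^(log2(256)) = 7^8 = 5764801 multiplications
Difference: 3869893 - 5764801 = -1894908 (Strassen uses MORE here due to padding overhead — for small or just-over-power-of-2 n, padding can outweigh the per-level savings)

Standard: 3869893 multiplications (157^3). Strassen: 5764801 multiplications (7^8, after padding to 256x256). Strassen reduces 8 recursive multiplications to 7 at each level.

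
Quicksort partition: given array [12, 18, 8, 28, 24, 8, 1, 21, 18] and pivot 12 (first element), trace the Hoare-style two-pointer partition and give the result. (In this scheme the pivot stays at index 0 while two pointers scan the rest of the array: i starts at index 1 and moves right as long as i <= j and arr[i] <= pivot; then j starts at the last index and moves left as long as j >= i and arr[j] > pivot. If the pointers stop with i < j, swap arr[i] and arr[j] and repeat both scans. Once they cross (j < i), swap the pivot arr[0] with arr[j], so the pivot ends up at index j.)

Hoare-style two-pointer partition with pivot = 12:

Initial array: [12, 18, 8, 28, 24, 8, 1, 21, 18]

Pointers start at i = 1, j = 8.
i stops at index 1 (arr[1]=18 > 12), j stops at index 6 (arr[6]=1 <= 12): swap arr[1] and arr[6], array becomes [12, 1, 8, 28, 24, 8, 18, 21, 18]
i stops at index 3 (arr[3]=28 > 12), j stops at index 5 (arr[5]=8 <= 12): swap arr[3] and arr[5], array becomes [12, 1, 8, 8, 24, 28, 18, 21, 18]
i ends at 4, j ends at 3: the pointers have crossed (j < i), so scanning stops.

Swap pivot arr[0] with arr[3] to place pivot at position 3: [8, 1, 8, 12, 24, 28, 18, 21, 18]
Pivot position: 3

After partitioning with pivot 12, the array becomes [8, 1, 8, 12, 24, 28, 18, 21, 18]. The pivot is placed at index 3. All elements to the left of the pivot are <= 12, and all elements to the right are > 12.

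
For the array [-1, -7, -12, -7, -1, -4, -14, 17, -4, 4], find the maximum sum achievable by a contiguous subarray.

Using Kadane's algorithm on [-1, -7, -12, -7, -1, -4, -14, 17, -4, 4]:

Scanning through the array:
Position 1 (value -7): max_ending_here = -7, max_so_far = -1
Position 2 (value -12): max_ending_here = -12, max_so_far = -1
Position 3 (value -7): max_ending_here = -7, max_so_far = -1
Position 4 (value -1): max_ending_here = -1, max_so_far = -1
Position 5 (value -4): max_ending_here = -4, max_so_far = -1
Position 6 (value -14): max_ending_here = -14, max_so_far = -1
Position 7 (value 17): max_ending_here = 17, max_so_far = 17
Position 8 (value -4): max_ending_here = 13, max_so_far = 17
Position 9 (value 4): max_ending_here = 17, max_so_far = 17

Maximum subarray: [17]
Maximum sum: 17

The maximum subarray is [17] with sum 17. This subarray runs from index 7 to index 7.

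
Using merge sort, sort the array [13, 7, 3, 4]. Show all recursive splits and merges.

Merge sort trace:

Split: [13, 7, 3, 4] -> [13, 7] and [3, 4]
  Split: [13, 7] -> [13] and [7]
  Merge: [13] + [7] -> [7, 13]
  Split: [3, 4] -> [3] and [4]
  Merge: [3] + [4] -> [3, 4]
Merge: [7, 13] + [3, 4] -> [3, 4, 7, 13]

Final sorted array: [3, 4, 7, 13]

The merge sort proceeds by recursively splitting the array and merging sorted halves.
After all merges, the sorted array is [3, 4, 7, 13].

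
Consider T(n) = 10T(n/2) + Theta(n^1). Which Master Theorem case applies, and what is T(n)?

Master Theorem for T(n) = 10T(n/2) + O(n^1):

a = 10, b = 2, c = 1
log_b(a) = log_2(10) = 3.3219

Case 1: c = 1 < log_2(10) = 3.3219
T(n) = O(n^(log_2 10))

For T(n) = 10T(n/2) + O(n^1): log_2(10) = 3.3219. This is Case 1 of the Master Theorem (c < log_b(a), work dominated by leaves), giving O(n^(log_2 10)).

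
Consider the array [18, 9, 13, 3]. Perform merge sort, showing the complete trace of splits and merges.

Merge sort trace:

Split: [18, 9, 13, 3] -> [18, 9] and [13, 3]
  Split: [18, 9] -> [18] and [9]
  Merge: [18] + [9] -> [9, 18]
  Split: [13, 3] -> [13] and [3]
  Merge: [13] + [3] -> [3, 13]
Merge: [9, 18] + [3, 13] -> [3, 9, 13, 18]

Final sorted array: [3, 9, 13, 18]

The merge sort proceeds by recursively splitting the array and merging sorted halves.
After all merges, the sorted array is [3, 9, 13, 18].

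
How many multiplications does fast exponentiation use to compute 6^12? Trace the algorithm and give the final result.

Computing 6^12 by squaring (build up from 6^1; each line after the first costs one multiplication):

6^1 = 6
6^2 = (6^1)^2 = 6^2 = 36
6^3 = 6 * 6^2 = 6 * 36 = 216
6^6 = (6^3)^2 = 216^2 = 46656
6^12 = (6^6)^2 = 46656^2 = 2176782336

Result: 2176782336
Multiplications needed: 4 (4 lines after 6^1)

6^12 = 2176782336. Using exponentiation by squaring, this requires 4 multiplications. The key idea: if the exponent is even, square the half-power; if odd, multiply by the base once.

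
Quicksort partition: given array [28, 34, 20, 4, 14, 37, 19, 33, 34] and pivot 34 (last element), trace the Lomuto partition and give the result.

Lomuto partition with pivot = 34:

Initial array: [28, 34, 20, 4, 14, 37, 19, 33, 34]

arr[0]=28 <= 34: swap with position 0, array becomes [28, 34, 20, 4, 14, 37, 19, 33, 34]
arr[1]=34 <= 34: swap with position 1, array becomes [28, 34, 20, 4, 14, 37, 19, 33, 34]
arr[2]=20 <= 34: swap with position 2, array becomes [28, 34, 20, 4, 14, 37, 19, 33, 34]
arr[3]=4 <= 34: swap with position 3, array becomes [28, 34, 20, 4, 14, 37, 19, 33, 34]
arr[4]=14 <= 34: swap with position 4, array becomes [28, 34, 20, 4, 14, 37, 19, 33, 34]
arr[5]=37 > 34: no swap
arr[6]=19 <= 34: swap with position 5, array becomes [28, 34, 20, 4, 14, 19, 37, 33, 34]
arr[7]=33 <= 34: swap with position 6, array becomes [28, 34, 20, 4, 14, 19, 33, 37, 34]

Place pivot at position 7: [28, 34, 20, 4, 14, 19, 33, 34, 37]
Pivot position: 7

After partitioning with pivot 34, the array becomes [28, 34, 20, 4, 14, 19, 33, 34, 37]. The pivot is placed at index 7. All elements to the left of the pivot are <= 34, and all elements to the right are > 34.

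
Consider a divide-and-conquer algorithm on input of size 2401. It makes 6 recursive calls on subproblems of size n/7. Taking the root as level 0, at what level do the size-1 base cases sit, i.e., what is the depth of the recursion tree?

For divide and conquer with division factor 7:

Problem sizes at each level:
Level 0: 2401
Level 1: 343
Level 2: 49
Level 3: 7
Level 4: 1

The root is level 0 and the size-1 base case is level 4 (the tree spans levels 0 through 4, i.e. 5 levels counting the root), so the depth is the number of divisions: log_7(2401) = 4

The recursion tree depth is log_7(2401) = 4. At each level, the problem size is divided by 7, so it takes 4 divisions to reduce to a base case of size 1. The algorithm makes 6 recursive calls at each level.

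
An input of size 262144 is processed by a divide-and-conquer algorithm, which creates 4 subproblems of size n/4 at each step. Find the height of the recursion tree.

For divide and conquer with division factor 4:

Problem sizes at each level:
Level 0: 262144
Level 1: 65536
Level 2: 16384
Level 3: 4096
Level 4: 1024
Level 5: 256
Level 6: 64
Level 7: 16
Level 8: 4
Level 9: 1

The root is level 0 and the size-1 base case is level 9 (the tree spans levels 0 through 9, i.e. 10 levels counting the root), so the depth is the number of divisions: log_4(262144) = 9

The recursion tree depth is log_4(262144) = 9. At each level, the problem size is divided by 4, so it takes 9 divisions to reduce to a base case of size 1. The algorithm makes 4 recursive calls at each level.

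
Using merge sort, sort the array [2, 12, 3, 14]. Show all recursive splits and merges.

Merge sort trace:

Split: [2, 12, 3, 14] -> [2, 12] and [3, 14]
  Split: [2, 12] -> [2] and [12]
  Merge: [2] + [12] -> [2, 12]
  Split: [3, 14] -> [3] and [14]
  Merge: [3] + [14] -> [3, 14]
Merge: [2, 12] + [3, 14] -> [2, 3, 12, 14]

Final sorted array: [2, 3, 12, 14]

The merge sort proceeds by recursively splitting the array and merging sorted halves.
After all merges, the sorted array is [2, 3, 12, 14].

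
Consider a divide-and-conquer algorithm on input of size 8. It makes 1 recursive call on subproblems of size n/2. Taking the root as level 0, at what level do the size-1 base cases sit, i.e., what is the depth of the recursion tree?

For divide and conquer with division factor 2:

Problem sizes at each level:
Level 0: 8
Level 1: 4
Level 2: 2
Level 3: 1

The root is level 0 and the size-1 base case is level 3 (the tree spans levels 0 through 3, i.e. 4 levels counting the root), so the depth is the number of divisions: log_2(8) = 3

The recursion tree depth is log_2(8) = 3. At each level, the problem size is divided by 2, so it takes 3 divisions to reduce to a base case of size 1. The algorithm makes 1 recursive call at each level.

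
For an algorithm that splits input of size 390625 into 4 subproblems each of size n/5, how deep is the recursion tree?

For divide and conquer with division factor 5:

Problem sizes at each level:
Level 0: 390625
Level 1: 78125
Level 2: 15625
Level 3: 3125
Level 4: 625
Level 5: 125
Level 6: 25
Level 7: 5
Level 8: 1

The root is level 0 and the size-1 base case is level 8 (the tree spans levels 0 through 8, i.e. 9 levels counting the root), so the depth is the number of divisions: log_5(390625) = 8

The recursion tree depth is log_5(390625) = 8. At each level, the problem size is divided by 5, so it takes 8 divisions to reduce to a base case of size 1. The algorithm makes 4 recursive calls at each level.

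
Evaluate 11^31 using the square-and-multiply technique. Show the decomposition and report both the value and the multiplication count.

Computing 11^31 by squaring (build up from 11^1; each line after the first costs one multiplication):

11^1 = 11
11^2 = (11^1)^2 = 11^2 = 121
11^3 = 11 * 11^2 = 11 * 121 = 1331
11^6 = (11^3)^2 = 1331^2 = 1771561
11^7 = 11 * 11^6 = 11 * 1771561 = 19487171
11^14 = (11^7)^2 = 19487171^2 = 379749833583241
11^15 = 11 * 11^14 = 11 * 379749833583241 = 4177248169415651
11^30 = (11^15)^2 = 4177248169415651^2 = 17449402268886407318558803753801
11^31 = 11 * 11^30 = 11 * 17449402268886407318558803753801 = 191943424957750480504146841291811

Result: 191943424957750480504146841291811
Multiplications needed: 8 (8 lines after 11^1)

11^31 = 191943424957750480504146841291811. Using exponentiation by squaring, this requires 8 multiplications. The key idea: if the exponent is even, square the half-power; if odd, multiply by the base once.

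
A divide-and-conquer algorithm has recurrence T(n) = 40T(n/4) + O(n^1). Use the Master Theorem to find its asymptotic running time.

Master Theorem for T(n) = 40T(n/4) + O(n^1):

a = 40, b = 4, c = 1
log_b(a) = log_4(40) = 2.6610

Case 1: c = 1 < log_4(40) = 2.6610
T(n) = O(n^(log_4 40))

For T(n) = 40T(n/4) + O(n^1): log_4(40) = 2.6610. This is Case 1 of the Master Theorem (c < log_b(a), work dominated by leaves), giving O(n^(log_4 40)).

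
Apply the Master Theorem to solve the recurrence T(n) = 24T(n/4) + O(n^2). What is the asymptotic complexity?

Master Theorem for T(n) = 24T(n/4) + O(n^2):

a = 24, b = 4, c = 2
log_b(a) = log_4(24) = 2.2925

Case 1: c = 2 < log_4(24) = 2.2925
T(n) = O(n^(log_4 24))

For T(n) = 24T(n/4) + O(n^2): log_4(24) = 2.2925. This is Case 1 of the Master Theorem (c < log_b(a), work dominated by leaves), giving O(n^(log_4 24)).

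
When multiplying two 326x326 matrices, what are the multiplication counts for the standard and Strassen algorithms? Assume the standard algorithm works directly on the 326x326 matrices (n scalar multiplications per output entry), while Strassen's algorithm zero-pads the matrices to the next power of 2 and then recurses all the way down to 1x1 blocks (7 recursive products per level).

Matrix multiplication for 326x326 matrices:

Strassen's algorithm requires power-of-2 dimensions. Pad 326x326 to 512x512 (next power of 2).

Standard algorithm: 326^3 = 34645976 multiplications
Strassen's algorithm: 7^(log2(512)) = 7^9 = 40353607 multiplications
Difference: 34645976 - 40353607 = -5707631 (Strassen uses MORE here due to padding overhead — for small or just-over-power-of-2 n, padding can outweigh the per-level savings)

Standard: 34645976 multiplications (326^3). Strassen: 40353607 multiplications (7^9, after padding to 512x512). Strassen reduces 8 recursive multiplications to 7 at each level.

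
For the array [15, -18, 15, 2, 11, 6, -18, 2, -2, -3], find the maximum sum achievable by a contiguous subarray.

Using Kadane's algorithm on [15, -18, 15, 2, 11, 6, -18, 2, -2, -3]:

Scanning through the array:
Position 1 (value -18): max_ending_here = -3, max_so_far = 15
Position 2 (value 15): max_ending_here = 15, max_so_far = 15
Position 3 (value 2): max_ending_here = 17, max_so_far = 17
Position 4 (value 11): max_ending_here = 28, max_so_far = 28
Position 5 (value 6): max_ending_here = 34, max_so_far = 34
Position 6 (value -18): max_ending_here = 16, max_so_far = 34
Position 7 (value 2): max_ending_here = 18, max_so_far = 34
Position 8 (value -2): max_ending_here = 16, max_so_far = 34
Position 9 (value -3): max_ending_here = 13, max_so_far = 34

Maximum subarray: [15, 2, 11, 6]
Maximum sum: 34

The maximum subarray is [15, 2, 11, 6] with sum 34. This subarray runs from index 2 to index 5.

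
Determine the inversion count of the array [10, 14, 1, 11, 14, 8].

Finding inversions in [10, 14, 1, 11, 14, 8]:

(0, 2): arr[0]=10 > arr[2]=1
(0, 5): arr[0]=10 > arr[5]=8
(1, 2): arr[1]=14 > arr[2]=1
(1, 3): arr[1]=14 > arr[3]=11
(1, 5): arr[1]=14 > arr[5]=8
(3, 5): arr[3]=11 > arr[5]=8
(4, 5): arr[4]=14 > arr[5]=8

Total inversions: 7

The array has 7 inversion(s): (0,2), (0,5), (1,2), (1,3), (1,5), (3,5), (4,5). Each pair (i,j) satisfies i < j and arr[i] > arr[j].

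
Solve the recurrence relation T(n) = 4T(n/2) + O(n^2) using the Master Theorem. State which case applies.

Master Theorem for T(n) = 4T(n/2) + O(n^2):

a = 4, b = 2, c = 2
log_b(a) = log_2(4) = 2.0000

Case 2: c = 2 = log_2(4) = 2.0000
T(n) = O(n^2 log n) = O(n^2 log n)

For T(n) = 4T(n/2) + O(n^2): log_2(4) = 2.0000. This is Case 2 of the Master Theorem (c = log_b(a), equal work at all levels), giving O(n^2 log n).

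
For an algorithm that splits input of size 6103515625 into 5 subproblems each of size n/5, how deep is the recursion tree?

For divide and conquer with division factor 5:

Problem sizes at each level:
Level 0: 6103515625
Level 1: 1220703125
Level 2: 244140625
Level 3: 48828125
Level 4: 9765625
Level 5: 1953125
Level 6: 390625
Level 7: 78125
Level 8: 15625
Level 9: 3125
Level 10: 625
Level 11: 125
Level 12: 25
Level 13: 5
Level 14: 1

The root is level 0 and the size-1 base case is level 14 (the tree spans levels 0 through 14, i.e. 15 levels counting the root), so the depth is the number of divisions: log_5(6103515625) = 14

The recursion tree depth is log_5(6103515625) = 14. At each level, the problem size is divided by 5, so it takes 14 divisions to reduce to a base case of size 1. The algorithm makes 5 recursive calls at each level.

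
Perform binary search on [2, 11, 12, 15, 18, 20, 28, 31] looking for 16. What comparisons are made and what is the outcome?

Binary search for 16 in [2, 11, 12, 15, 18, 20, 28, 31]:

lo=0, hi=7, mid=3, arr[mid]=15 -> 15 < 16, search right half
lo=4, hi=7, mid=5, arr[mid]=20 -> 20 > 16, search left half
lo=4, hi=4, mid=4, arr[mid]=18 -> 18 > 16, search left half
lo=4 > hi=3, target 16 not found

Binary search determines that 16 is not in the array after 3 comparisons. The search space was exhausted without finding the target.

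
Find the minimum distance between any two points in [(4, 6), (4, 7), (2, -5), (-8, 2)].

Computing all pairwise distances among 4 points:

d((4, 6), (4, 7)) = 1.0 <-- minimum
d((4, 6), (2, -5)) = 11.1803
d((4, 6), (-8, 2)) = 12.6491
d((4, 7), (2, -5)) = 12.1655
d((4, 7), (-8, 2)) = 13.0
d((2, -5), (-8, 2)) = 12.2066

Closest pair: (4, 6) and (4, 7) with distance 1.0

The closest pair is (4, 6) and (4, 7) with Euclidean distance 1.0. For 4 points, brute-force pairwise comparison is shown above. For large n, the divide-and-conquer algorithm (sort by x, recurse on halves, check the dividing strip) achieves O(n log n).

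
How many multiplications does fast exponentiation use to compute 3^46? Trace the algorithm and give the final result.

Computing 3^46 by squaring (build up from 3^1; each line after the first costs one multiplication):

3^1 = 3
3^2 = (3^1)^2 = 3^2 = 9
3^4 = (3^2)^2 = 9^2 = 81
3^5 = 3 * 3^4 = 3 * 81 = 243
3^10 = (3^5)^2 = 243^2 = 59049
3^11 = 3 * 3^10 = 3 * 59049 = 177147
3^22 = (3^11)^2 = 177147^2 = 31381059609
3^23 = 3 * 3^22 = 3 * 31381059609 = 94143178827
3^46 = (3^23)^2 = 94143178827^2 = 8862938119652501095929

Result: 8862938119652501095929
Multiplications needed: 8 (8 lines after 3^1)

3^46 = 8862938119652501095929. Using exponentiation by squaring, this requires 8 multiplications. The key idea: if the exponent is even, square the half-power; if odd, multiply by the base once.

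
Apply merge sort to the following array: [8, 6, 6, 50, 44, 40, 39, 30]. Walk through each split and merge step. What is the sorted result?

Merge sort trace:

Split: [8, 6, 6, 50, 44, 40, 39, 30] -> [8, 6, 6, 50] and [44, 40, 39, 30]
  Split: [8, 6, 6, 50] -> [8, 6] and [6, 50]
    Split: [8, 6] -> [8] and [6]
    Merge: [8] + [6] -> [6, 8]
    Split: [6, 50] -> [6] and [50]
    Merge: [6] + [50] -> [6, 50]
  Merge: [6, 8] + [6, 50] -> [6, 6, 8, 50]
  Split: [44, 40, 39, 30] -> [44, 40] and [39, 30]
    Split: [44, 40] -> [44] and [40]
    Merge: [44] + [40] -> [40, 44]
    Split: [39, 30] -> [39] and [30]
    Merge: [39] + [30] -> [30, 39]
  Merge: [40, 44] + [30, 39] -> [30, 39, 40, 44]
Merge: [6, 6, 8, 50] + [30, 39, 40, 44] -> [6, 6, 8, 30, 39, 40, 44, 50]

Final sorted array: [6, 6, 8, 30, 39, 40, 44, 50]

The merge sort proceeds by recursively splitting the array and merging sorted halves.
After all merges, the sorted array is [6, 6, 8, 30, 39, 40, 44, 50].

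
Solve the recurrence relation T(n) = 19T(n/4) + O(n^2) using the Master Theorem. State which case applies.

Master Theorem for T(n) = 19T(n/4) + O(n^2):

a = 19, b = 4, c = 2
log_b(a) = log_4(19) = 2.1240

Case 1: c = 2 < log_4(19) = 2.1240
T(n) = O(n^(log_4 19))

For T(n) = 19T(n/4) + O(n^2): log_4(19) = 2.1240. This is Case 1 of the Master Theorem (c < log_b(a), work dominated by leaves), giving O(n^(log_4 19)).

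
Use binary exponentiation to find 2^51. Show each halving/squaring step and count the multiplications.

Computing 2^51 by squaring (build up from 2^1; each line after the first costs one multiplication):

2^1 = 2
2^2 = (2^1)^2 = 2^2 = 4
2^3 = 2 * 2^2 = 2 * 4 = 8
2^6 = (2^3)^2 = 8^2 = 64
2^12 = (2^6)^2 = 64^2 = 4096
2^24 = (2^12)^2 = 4096^2 = 16777216
2^25 = 2 * 2^24 = 2 * 16777216 = 33554432
2^50 = (2^25)^2 = 33554432^2 = 1125899906842624
2^51 = 2 * 2^50 = 2 * 1125899906842624 = 2251799813685248

Result: 2251799813685248
Multiplications needed: 8 (8 lines after 2^1)

2^51 = 2251799813685248. Using exponentiation by squaring, this requires 8 multiplications. The key idea: if the exponent is even, square the half-power; if odd, multiply by the base once.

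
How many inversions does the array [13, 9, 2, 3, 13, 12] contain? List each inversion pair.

Finding inversions in [13, 9, 2, 3, 13, 12]:

(0, 1): arr[0]=13 > arr[1]=9
(0, 2): arr[0]=13 > arr[2]=2
(0, 3): arr[0]=13 > arr[3]=3
(0, 5): arr[0]=13 > arr[5]=12
(1, 2): arr[1]=9 > arr[2]=2
(1, 3): arr[1]=9 > arr[3]=3
(4, 5): arr[4]=13 > arr[5]=12

Total inversions: 7

The array has 7 inversion(s): (0,1), (0,2), (0,3), (0,5), (1,2), (1,3), (4,5). Each pair (i,j) satisfies i < j and arr[i] > arr[j].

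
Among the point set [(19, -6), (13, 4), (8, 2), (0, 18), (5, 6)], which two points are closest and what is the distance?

Computing all pairwise distances among 5 points:

d((19, -6), (13, 4)) = 11.6619
d((19, -6), (8, 2)) = 13.6015
d((19, -6), (0, 18)) = 30.6105
d((19, -6), (5, 6)) = 18.4391
d((13, 4), (8, 2)) = 5.3852
d((13, 4), (0, 18)) = 19.105
d((13, 4), (5, 6)) = 8.2462
d((8, 2), (0, 18)) = 17.8885
d((8, 2), (5, 6)) = 5.0 <-- minimum
d((0, 18), (5, 6)) = 13.0

Closest pair: (8, 2) and (5, 6) with distance 5.0

The closest pair is (8, 2) and (5, 6) with Euclidean distance 5.0. For 5 points, brute-force pairwise comparison is shown above. For large n, the divide-and-conquer algorithm (sort by x, recurse on halves, check the dividing strip) achieves O(n log n).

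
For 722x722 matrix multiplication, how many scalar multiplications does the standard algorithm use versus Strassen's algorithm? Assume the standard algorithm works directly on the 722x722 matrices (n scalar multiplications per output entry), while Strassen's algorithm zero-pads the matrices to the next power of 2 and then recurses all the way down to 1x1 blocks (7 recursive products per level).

Matrix multiplication for 722x722 matrices:

Strassen's algorithm requires power-of-2 dimensions. Pad 722x722 to 1024x1024 (next power of 2).

Standard algorithm: 722^3 = 376367048 multiplications
Strassen's algorithm: 7^(log2(1024)) = 7^10 = 282475249 multiplications
Savings: 376367048 - 282475249 = 93891799 multiplications

Standard: 376367048 multiplications (722^3). Strassen: 282475249 multiplications (7^10, after padding to 1024x1024). Strassen reduces 8 recursive multiplications to 7 at each level.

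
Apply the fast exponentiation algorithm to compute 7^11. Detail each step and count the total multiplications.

Computing 7^11 by squaring (build up from 7^1; each line after the first costs one multiplication):

7^1 = 7
7^2 = (7^1)^2 = 7^2 = 49
7^4 = (7^2)^2 = 49^2 = 2401
7^5 = 7 * 7^4 = 7 * 2401 = 16807
7^10 = (7^5)^2 = 16807^2 = 282475249
7^11 = 7 * 7^10 = 7 * 282475249 = 1977326743

Result: 1977326743
Multiplications needed: 5 (5 lines after 7^1)

7^11 = 1977326743. Using exponentiation by squaring, this requires 5 multiplications. The key idea: if the exponent is even, square the half-power; if odd, multiply by the base once.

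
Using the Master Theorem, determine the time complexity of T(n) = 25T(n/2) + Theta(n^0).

Master Theorem for T(n) = 25T(n/2) + O(n^0):

a = 25, b = 2, c = 0
log_b(a) = log_2(25) = 4.6439

Case 1: c = 0 < log_2(25) = 4.6439
T(n) = O(n^(log_2 25))

For T(n) = 25T(n/2) + O(n^0): log_2(25) = 4.6439. This is Case 1 of the Master Theorem (c < log_b(a), work dominated by leaves), giving O(n^(log_2 25)).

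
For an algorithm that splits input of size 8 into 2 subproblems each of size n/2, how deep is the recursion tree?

For divide and conquer with division factor 2:

Problem sizes at each level:
Level 0: 8
Level 1: 4
Level 2: 2
Level 3: 1

The root is level 0 and the size-1 base case is level 3 (the tree spans levels 0 through 3, i.e. 4 levels counting the root), so the depth is the number of divisions: log_2(8) = 3

The recursion tree depth is log_2(8) = 3. At each level, the problem size is divided by 2, so it takes 3 divisions to reduce to a base case of size 1. The algorithm makes 2 recursive calls at each level.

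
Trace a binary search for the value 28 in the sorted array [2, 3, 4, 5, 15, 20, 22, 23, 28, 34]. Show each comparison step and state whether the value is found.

Binary search for 28 in [2, 3, 4, 5, 15, 20, 22, 23, 28, 34]:

lo=0, hi=9, mid=4, arr[mid]=15 -> 15 < 28, search right half
lo=5, hi=9, mid=7, arr[mid]=23 -> 23 < 28, search right half
lo=8, hi=9, mid=8, arr[mid]=28 -> Found target at index 8!

Binary search finds 28 at index 8 after 3 comparisons. The search repeatedly halves the search space by comparing with the middle element.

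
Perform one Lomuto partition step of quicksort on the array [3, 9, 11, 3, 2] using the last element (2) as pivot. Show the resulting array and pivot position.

Lomuto partition with pivot = 2:

Initial array: [3, 9, 11, 3, 2]

arr[0]=3 > 2: no swap
arr[1]=9 > 2: no swap
arr[2]=11 > 2: no swap
arr[3]=3 > 2: no swap

Place pivot at position 0: [2, 9, 11, 3, 3]
Pivot position: 0

After partitioning with pivot 2, the array becomes [2, 9, 11, 3, 3]. The pivot is placed at index 0. All elements to the left of the pivot are <= 2, and all elements to the right are > 2.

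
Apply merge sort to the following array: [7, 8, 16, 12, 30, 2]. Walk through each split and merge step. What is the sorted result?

Merge sort trace:

Split: [7, 8, 16, 12, 30, 2] -> [7, 8, 16] and [12, 30, 2]
  Split: [7, 8, 16] -> [7] and [8, 16]
    Split: [8, 16] -> [8] and [16]
    Merge: [8] + [16] -> [8, 16]
  Merge: [7] + [8, 16] -> [7, 8, 16]
  Split: [12, 30, 2] -> [12] and [30, 2]
    Split: [30, 2] -> [30] and [2]
    Merge: [30] + [2] -> [2, 30]
  Merge: [12] + [2, 30] -> [2, 12, 30]
Merge: [7, 8, 16] + [2, 12, 30] -> [2, 7, 8, 12, 16, 30]

Final sorted array: [2, 7, 8, 12, 16, 30]

The merge sort proceeds by recursively splitting the array and merging sorted halves.
After all merges, the sorted array is [2, 7, 8, 12, 16, 30].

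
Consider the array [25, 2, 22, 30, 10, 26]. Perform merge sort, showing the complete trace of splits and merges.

Merge sort trace:

Split: [25, 2, 22, 30, 10, 26] -> [25, 2, 22] and [30, 10, 26]
  Split: [25, 2, 22] -> [25] and [2, 22]
    Split: [2, 22] -> [2] and [22]
    Merge: [2] + [22] -> [2, 22]
  Merge: [25] + [2, 22] -> [2, 22, 25]
  Split: [30, 10, 26] -> [30] and [10, 26]
    Split: [10, 26] -> [10] and [26]
    Merge: [10] + [26] -> [10, 26]
  Merge: [30] + [10, 26] -> [10, 26, 30]
Merge: [2, 22, 25] + [10, 26, 30] -> [2, 10, 22, 25, 26, 30]

Final sorted array: [2, 10, 22, 25, 26, 30]

The merge sort proceeds by recursively splitting the array and merging sorted halves.
After all merges, the sorted array is [2, 10, 22, 25, 26, 30].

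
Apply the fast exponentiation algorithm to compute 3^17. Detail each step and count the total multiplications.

Computing 3^17 by squaring (build up from 3^1; each line after the first costs one multiplication):

3^1 = 3
3^2 = (3^1)^2 = 3^2 = 9
3^4 = (3^2)^2 = 9^2 = 81
3^8 = (3^4)^2 = 81^2 = 6561
3^16 = (3^8)^2 = 6561^2 = 43046721
3^17 = 3 * 3^16 = 3 * 43046721 = 129140163

Result: 129140163
Multiplications needed: 5 (5 lines after 3^1)

3^17 = 129140163. Using exponentiation by squaring, this requires 5 multiplications. The key idea: if the exponent is even, square the half-power; if odd, multiply by the base once.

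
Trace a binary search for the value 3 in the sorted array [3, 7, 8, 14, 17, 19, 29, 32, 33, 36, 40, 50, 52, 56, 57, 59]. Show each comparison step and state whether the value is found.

Binary search for 3 in [3, 7, 8, 14, 17, 19, 29, 32, 33, 36, 40, 50, 52, 56, 57, 59]:

lo=0, hi=15, mid=7, arr[mid]=32 -> 32 > 3, search left half
lo=0, hi=6, mid=3, arr[mid]=14 -> 14 > 3, search left half
lo=0, hi=2, mid=1, arr[mid]=7 -> 7 > 3, search left half
lo=0, hi=0, mid=0, arr[mid]=3 -> Found target at index 0!

Binary search finds 3 at index 0 after 4 comparisons. The search repeatedly halves the search space by comparing with the middle element.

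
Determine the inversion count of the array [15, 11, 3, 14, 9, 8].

Finding inversions in [15, 11, 3, 14, 9, 8]:

(0, 1): arr[0]=15 > arr[1]=11
(0, 2): arr[0]=15 > arr[2]=3
(0, 3): arr[0]=15 > arr[3]=14
(0, 4): arr[0]=15 > arr[4]=9
(0, 5): arr[0]=15 > arr[5]=8
(1, 2): arr[1]=11 > arr[2]=3
(1, 4): arr[1]=11 > arr[4]=9
(1, 5): arr[1]=11 > arr[5]=8
(3, 4): arr[3]=14 > arr[4]=9
(3, 5): arr[3]=14 > arr[5]=8
(4, 5): arr[4]=9 > arr[5]=8

Total inversions: 11

The array has 11 inversion(s): (0,1), (0,2), (0,3), (0,4), (0,5), (1,2), (1,4), (1,5), (3,4), (3,5), (4,5). Each pair (i,j) satisfies i < j and arr[i] > arr[j].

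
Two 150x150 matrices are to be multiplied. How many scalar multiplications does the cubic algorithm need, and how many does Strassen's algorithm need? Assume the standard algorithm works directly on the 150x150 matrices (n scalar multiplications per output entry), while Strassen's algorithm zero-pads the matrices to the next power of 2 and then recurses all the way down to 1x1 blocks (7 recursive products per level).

Matrix multiplication for 150x150 matrices:

Strassen's algorithm requires power-of-2 dimensions. Pad 150x150 to 256x256 (next power of 2).

Standard algorithm: 150^3 = 3375000 multiplications
Strassen's algorithm: 7^(log2(256)) = 7^8 = 5764801 multiplications
Difference: 3375000 - 5764801 = -2389801 (Strassen uses MORE here due to padding overhead — for small or just-over-power-of-2 n, padding can outweigh the per-level savings)

Standard: 3375000 multiplications (150^3). Strassen: 5764801 multiplications (7^8, after padding to 256x256). Strassen reduces 8 recursive multiplications to 7 at each level.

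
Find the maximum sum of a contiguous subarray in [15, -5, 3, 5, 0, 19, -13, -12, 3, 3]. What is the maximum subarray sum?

Using Kadane's algorithm on [15, -5, 3, 5, 0, 19, -13, -12, 3, 3]:

Scanning through the array:
Position 1 (value -5): max_ending_here = 10, max_so_far = 15
Position 2 (value 3): max_ending_here = 13, max_so_far = 15
Position 3 (value 5): max_ending_here = 18, max_so_far = 18
Position 4 (value 0): max_ending_here = 18, max_so_far = 18
Position 5 (value 19): max_ending_here = 37, max_so_far = 37
Position 6 (value -13): max_ending_here = 24, max_so_far = 37
Position 7 (value -12): max_ending_here = 12, max_so_far = 37
Position 8 (value 3): max_ending_here = 15, max_so_far = 37
Position 9 (value 3): max_ending_here = 18, max_so_far = 37

Maximum subarray: [15, -5, 3, 5, 0, 19]
Maximum sum: 37

The maximum subarray is [15, -5, 3, 5, 0, 19] with sum 37. This subarray runs from index 0 to index 5.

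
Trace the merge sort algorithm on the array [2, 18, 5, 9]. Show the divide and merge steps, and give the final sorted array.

Merge sort trace:

Split: [2, 18, 5, 9] -> [2, 18] and [5, 9]
  Split: [2, 18] -> [2] and [18]
  Merge: [2] + [18] -> [2, 18]
  Split: [5, 9] -> [5] and [9]
  Merge: [5] + [9] -> [5, 9]
Merge: [2, 18] + [5, 9] -> [2, 5, 9, 18]

Final sorted array: [2, 5, 9, 18]

The merge sort proceeds by recursively splitting the array and merging sorted halves.
After all merges, the sorted array is [2, 5, 9, 18].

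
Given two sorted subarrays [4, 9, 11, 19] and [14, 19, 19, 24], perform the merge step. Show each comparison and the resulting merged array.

Merging process:

Compare 4 vs 14: take 4 from left. Merged: [4]
Compare 9 vs 14: take 9 from left. Merged: [4, 9]
Compare 11 vs 14: take 11 from left. Merged: [4, 9, 11]
Compare 19 vs 14: take 14 from right. Merged: [4, 9, 11, 14]
Compare 19 vs 19: take 19 from left. Merged: [4, 9, 11, 14, 19]
Append remaining from right: [19, 19, 24]. Merged: [4, 9, 11, 14, 19, 19, 19, 24]

Final merged array: [4, 9, 11, 14, 19, 19, 19, 24]
Total comparisons: 5

The merged array is [4, 9, 11, 14, 19, 19, 19, 24], requiring 5 comparisons. The merge step runs in O(n) time where n is the total number of elements.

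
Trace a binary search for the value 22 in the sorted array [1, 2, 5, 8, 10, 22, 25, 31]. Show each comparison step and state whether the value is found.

Binary search for 22 in [1, 2, 5, 8, 10, 22, 25, 31]:

lo=0, hi=7, mid=3, arr[mid]=8 -> 8 < 22, search right half
lo=4, hi=7, mid=5, arr[mid]=22 -> Found target at index 5!

Binary search finds 22 at index 5 after 2 comparisons. The search repeatedly halves the search space by comparing with the middle element.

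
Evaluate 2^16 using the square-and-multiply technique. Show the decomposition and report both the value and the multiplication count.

Computing 2^16 by squaring (build up from 2^1; each line after the first costs one multiplication):

2^1 = 2
2^2 = (2^1)^2 = 2^2 = 4
2^4 = (2^2)^2 = 4^2 = 16
2^8 = (2^4)^2 = 16^2 = 256
2^16 = (2^8)^2 = 256^2 = 65536

Result: 65536
Multiplications needed: 4 (4 lines after 2^1)

2^16 = 65536. Using exponentiation by squaring, this requires 4 multiplications. The key idea: if the exponent is even, square the half-power; if odd, multiply by the base once.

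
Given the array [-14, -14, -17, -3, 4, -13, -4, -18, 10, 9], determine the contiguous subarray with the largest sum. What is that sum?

Using Kadane's algorithm on [-14, -14, -17, -3, 4, -13, -4, -18, 10, 9]:

Scanning through the array:
Position 1 (value -14): max_ending_here = -14, max_so_far = -14
Position 2 (value -17): max_ending_here = -17, max_so_far = -14
Position 3 (value -3): max_ending_here = -3, max_so_far = -3
Position 4 (value 4): max_ending_here = 4, max_so_far = 4
Position 5 (value -13): max_ending_here = -9, max_so_far = 4
Position 6 (value -4): max_ending_here = -4, max_so_far = 4
Position 7 (value -18): max_ending_here = -18, max_so_far = 4
Position 8 (value 10): max_ending_here = 10, max_so_far = 10
Position 9 (value 9): max_ending_here = 19, max_so_far = 19

Maximum subarray: [10, 9]
Maximum sum: 19

The maximum subarray is [10, 9] with sum 19. This subarray runs from index 8 to index 9.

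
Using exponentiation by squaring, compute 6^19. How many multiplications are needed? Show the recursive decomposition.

Computing 6^19 by squaring (build up from 6^1; each line after the first costs one multiplication):

6^1 = 6
6^2 = (6^1)^2 = 6^2 = 36
6^4 = (6^2)^2 = 36^2 = 1296
6^8 = (6^4)^2 = 1296^2 = 1679616
6^9 = 6 * 6^8 = 6 * 1679616 = 10077696
6^18 = (6^9)^2 = 10077696^2 = 101559956668416
6^19 = 6 * 6^18 = 6 * 101559956668416 = 609359740010496

Result: 609359740010496
Multiplications needed: 6 (6 lines after 6^1)

6^19 = 609359740010496. Using exponentiation by squaring, this requires 6 multiplications. The key idea: if the exponent is even, square the half-power; if odd, multiply by the base once.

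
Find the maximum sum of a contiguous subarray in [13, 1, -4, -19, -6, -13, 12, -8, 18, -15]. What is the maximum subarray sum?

Using Kadane's algorithm on [13, 1, -4, -19, -6, -13, 12, -8, 18, -15]:

Scanning through the array:
Position 1 (value 1): max_ending_here = 14, max_so_far = 14
Position 2 (value -4): max_ending_here = 10, max_so_far = 14
Position 3 (value -19): max_ending_here = -9, max_so_far = 14
Position 4 (value -6): max_ending_here = -6, max_so_far = 14
Position 5 (value -13): max_ending_here = -13, max_so_far = 14
Position 6 (value 12): max_ending_here = 12, max_so_far = 14
Position 7 (value -8): max_ending_here = 4, max_so_far = 14
Position 8 (value 18): max_ending_here = 22, max_so_far = 22
Position 9 (value -15): max_ending_here = 7, max_so_far = 22

Maximum subarray: [12, -8, 18]
Maximum sum: 22

The maximum subarray is [12, -8, 18] with sum 22. This subarray runs from index 6 to index 8.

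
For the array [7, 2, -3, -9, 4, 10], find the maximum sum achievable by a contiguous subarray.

Using Kadane's algorithm on [7, 2, -3, -9, 4, 10]:

Scanning through the array:
Position 1 (value 2): max_ending_here = 9, max_so_far = 9
Position 2 (value -3): max_ending_here = 6, max_so_far = 9
Position 3 (value -9): max_ending_here = -3, max_so_far = 9
Position 4 (value 4): max_ending_here = 4, max_so_far = 9
Position 5 (value 10): max_ending_here = 14, max_so_far = 14

Maximum subarray: [4, 10]
Maximum sum: 14

The maximum subarray is [4, 10] with sum 14. This subarray runs from index 4 to index 5.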